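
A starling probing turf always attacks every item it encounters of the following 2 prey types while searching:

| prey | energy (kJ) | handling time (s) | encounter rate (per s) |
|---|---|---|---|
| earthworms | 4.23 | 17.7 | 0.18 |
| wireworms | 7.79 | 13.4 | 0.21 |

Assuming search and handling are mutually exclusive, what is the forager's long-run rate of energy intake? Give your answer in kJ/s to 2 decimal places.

Energy encountered per unit search time: 0.18×4.23 + 0.21×7.79 = 2.397 kJ/s.
Handling time per unit search time: 0.18×17.7 + 0.21×13.4 = 6.
Rate = 2.397/(1 + 6) = 0.3425 kJ/s.

0.34 kJ/s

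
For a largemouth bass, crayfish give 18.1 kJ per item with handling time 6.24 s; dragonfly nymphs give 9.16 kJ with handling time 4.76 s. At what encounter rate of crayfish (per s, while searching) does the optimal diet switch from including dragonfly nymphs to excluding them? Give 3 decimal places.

0.316 per s

At the threshold, the rate on crayfish alone equals the profitability of dragonfly nymphs: λ·18.1/(1 + λ·6.24) = 9.16/4.76 = 1.924.
Rearranging, λ(18.1 − 1.924×6.24) = 1.924, so λ = 1.924/6.092 = 0.3159 per s.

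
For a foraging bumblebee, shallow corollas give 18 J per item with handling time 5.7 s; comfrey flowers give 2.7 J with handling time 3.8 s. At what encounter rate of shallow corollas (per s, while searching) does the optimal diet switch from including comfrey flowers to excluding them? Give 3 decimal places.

At the threshold, the rate on shallow corollas alone equals the profitability of comfrey flowers: λ·18/(1 + λ·5.7) = 2.7/3.8 = 0.7105.
Rearranging, λ(18 − 0.7105×5.7) = 0.7105, so λ = 0.7105/13.95 = 0.05093 per s.

0.051 per s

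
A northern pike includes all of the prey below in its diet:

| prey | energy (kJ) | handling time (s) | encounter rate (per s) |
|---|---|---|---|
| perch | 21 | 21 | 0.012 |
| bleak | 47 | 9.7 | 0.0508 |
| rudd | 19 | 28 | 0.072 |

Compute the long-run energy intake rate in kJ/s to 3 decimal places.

1.066 kJ/s

Energy encountered per unit search time: 0.012×21 + 0.0508×47 + 0.072×19 = 4.008 kJ/s.
Handling time per unit search time: 0.012×21 + 0.0508×9.7 + 0.072×28 = 2.761.
Rate = 4.008/(1 + 2.761) = 1.066 kJ/s.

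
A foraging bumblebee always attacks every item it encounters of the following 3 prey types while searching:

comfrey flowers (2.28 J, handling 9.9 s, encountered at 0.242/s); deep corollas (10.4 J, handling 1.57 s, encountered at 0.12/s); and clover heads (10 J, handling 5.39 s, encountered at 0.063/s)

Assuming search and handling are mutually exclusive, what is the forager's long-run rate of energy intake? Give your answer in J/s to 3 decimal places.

R = (0.242×2.28 + 0.12×10.4 + 0.063×10) / (1 + 0.242×9.9 + 0.12×1.57 + 0.063×5.39) = 2.43/3.924 = 0.6192 J/s.

0.619 J/s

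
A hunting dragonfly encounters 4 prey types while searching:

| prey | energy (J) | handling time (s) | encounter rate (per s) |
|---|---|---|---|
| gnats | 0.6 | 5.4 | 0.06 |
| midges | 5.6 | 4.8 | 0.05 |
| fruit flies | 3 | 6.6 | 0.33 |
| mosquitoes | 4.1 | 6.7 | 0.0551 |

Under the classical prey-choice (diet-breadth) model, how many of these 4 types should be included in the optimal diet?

Rank by E/h (J/s): midges 1.17, mosquitoes 0.612, fruit flies 0.455, gnats 0.111. Include each in turn until the next type's E/h falls below the running intake rate.
Rate on top 1: 0.2258. mosquitoes: 0.612 > 0.2258 → include.
Rate on top 2: 0.3144. fruit flies: 0.455 > 0.3144 → include.
Rate on top 3: 0.395. gnats: 0.111 < 0.395 → exclude; stop.
Optimal diet: midges, mosquitoes, fruit flies — 3 of 4 types.

3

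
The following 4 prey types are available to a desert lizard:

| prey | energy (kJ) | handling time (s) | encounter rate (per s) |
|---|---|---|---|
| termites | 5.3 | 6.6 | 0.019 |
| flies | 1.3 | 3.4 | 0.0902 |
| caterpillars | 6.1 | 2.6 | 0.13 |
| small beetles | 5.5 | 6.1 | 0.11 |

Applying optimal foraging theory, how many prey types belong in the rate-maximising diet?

3

Profitabilities (E/h, kJ/s): caterpillars 2.35, small beetles 0.902, termites 0.803, flies 0.382. Add prey in this order while the next type's profitability exceeds the intake rate on those already taken.
Rate on top 1: 0.5927. small beetles: 0.902 > 0.5927 → include.
Rate on top 2: 0.6959. termites: 0.803 > 0.6959 → include.
Rate on top 3: 0.7022. flies: 0.382 < 0.7022 → exclude; stop.
Optimal diet: caterpillars, small beetles, termites — 3 of 4 types.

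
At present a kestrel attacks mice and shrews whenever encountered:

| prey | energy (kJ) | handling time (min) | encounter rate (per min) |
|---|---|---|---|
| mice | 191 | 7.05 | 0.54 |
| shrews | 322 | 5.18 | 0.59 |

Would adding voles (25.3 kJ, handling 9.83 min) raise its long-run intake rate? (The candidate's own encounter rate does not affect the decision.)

Current rate: (0.54×191 + 0.59×322)/(1 + 0.54×7.05 + 0.59×5.18) = 37.28 kJ/min.
Profitability of voles: 25.3/9.83 = 2.574 kJ/min.
Since 2.574 < R, time spent handling voles is better spent searching.

No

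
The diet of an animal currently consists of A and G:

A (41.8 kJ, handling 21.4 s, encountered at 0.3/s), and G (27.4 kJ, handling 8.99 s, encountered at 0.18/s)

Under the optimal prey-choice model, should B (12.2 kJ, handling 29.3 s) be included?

No

Current rate: (0.3×41.8 + 0.18×27.4)/(1 + 0.3×21.4 + 0.18×8.99) = 1.933 kJ/s.
B: E/h = 12.2/29.3 = 0.4164 kJ/s.
Since 0.4164 < R, time spent handling B is better spent searching.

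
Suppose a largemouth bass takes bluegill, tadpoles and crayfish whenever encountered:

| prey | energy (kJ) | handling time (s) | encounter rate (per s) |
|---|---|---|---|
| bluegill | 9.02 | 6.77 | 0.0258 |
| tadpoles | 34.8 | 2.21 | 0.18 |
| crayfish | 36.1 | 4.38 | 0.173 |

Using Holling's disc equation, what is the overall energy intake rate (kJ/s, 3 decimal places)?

5.468 kJ/s

R = (0.0258×9.02 + 0.18×34.8 + 0.173×36.1) / (1 + 0.0258×6.77 + 0.18×2.21 + 0.173×4.38) = 12.74/2.33 = 5.468 kJ/s.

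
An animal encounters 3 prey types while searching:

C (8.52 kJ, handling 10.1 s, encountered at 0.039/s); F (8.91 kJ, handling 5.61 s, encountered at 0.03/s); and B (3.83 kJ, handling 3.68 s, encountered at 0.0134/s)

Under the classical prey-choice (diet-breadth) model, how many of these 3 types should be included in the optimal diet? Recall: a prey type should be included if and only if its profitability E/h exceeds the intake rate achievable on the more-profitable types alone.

Rank by E/h (kJ/s): F 1.59, B 1.04, C 0.844. Include each in turn until the next type's E/h falls below the running intake rate.
Rate on top 1: 0.2288. B: 1.04 > 0.2288 → include.
Rate on top 2: 0.2617. C: 0.844 > 0.2617 → include.
Optimal diet: F, B, C — 3 of 3 types.

3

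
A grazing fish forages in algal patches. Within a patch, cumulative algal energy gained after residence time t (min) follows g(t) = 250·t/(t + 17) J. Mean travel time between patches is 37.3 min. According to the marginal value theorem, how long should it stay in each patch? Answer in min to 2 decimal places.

By the marginal value theorem, leave when the instantaneous gain rate g'(t) equals the habitat-wide average g(t)/(T + t).
g'(t) = 250·17/(t + 17)². Setting 250·17/(t+17)² = 250t/[(t+17)(37.3+t)] gives 17(37.3+t) = t(t+17), so t² = 17×37.3 = 634.1.
t* = √634.1 = 25.18 min.

25.18 min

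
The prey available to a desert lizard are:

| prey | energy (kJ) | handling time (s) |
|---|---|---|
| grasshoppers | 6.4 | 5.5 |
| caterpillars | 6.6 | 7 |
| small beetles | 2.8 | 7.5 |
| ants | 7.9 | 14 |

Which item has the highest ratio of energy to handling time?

In descending order of E/h:
grasshoppers: 6.4/5.5 = 1.16 kJ/s
caterpillars: 6.6/7 = 0.943 kJ/s
ants: 7.9/14 = 0.564 kJ/s
small beetles: 2.8/7.5 = 0.373 kJ/s

grasshoppers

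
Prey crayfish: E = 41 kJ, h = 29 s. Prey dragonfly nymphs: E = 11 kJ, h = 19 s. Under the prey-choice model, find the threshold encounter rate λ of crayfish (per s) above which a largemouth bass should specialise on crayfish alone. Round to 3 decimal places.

0.024 per s

Drop dragonfly nymphs once their profitability E₂/h₂ falls below the rate achievable on crayfish alone: E₂/h₂ = λE₁/(1 + λh₁).
Solve for λ: λE₁h₂ = E₂(1 + λh₁) → λ(E₁h₂ − E₂h₁) = E₂ → λ = E₂/(E₁h₂ − E₂h₁).
λ = 11/(41×19 − 11×29) = 11/460 = 0.02391 per s.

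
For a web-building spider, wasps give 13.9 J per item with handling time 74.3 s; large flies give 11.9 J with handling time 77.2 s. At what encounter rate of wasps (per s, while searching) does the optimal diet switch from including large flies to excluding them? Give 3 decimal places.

0.063 per s

The zero-one rule: include large flies iff E₂/h₂ > λE₁/(1+λh₁). Equality gives the switch point.
λE₁h₂ = E₂ + λE₂h₁ ⇒ λ = E₂/(E₁h₂ − E₂h₁) = 11.9/(1073 − 884.2) = 0.06299 per s.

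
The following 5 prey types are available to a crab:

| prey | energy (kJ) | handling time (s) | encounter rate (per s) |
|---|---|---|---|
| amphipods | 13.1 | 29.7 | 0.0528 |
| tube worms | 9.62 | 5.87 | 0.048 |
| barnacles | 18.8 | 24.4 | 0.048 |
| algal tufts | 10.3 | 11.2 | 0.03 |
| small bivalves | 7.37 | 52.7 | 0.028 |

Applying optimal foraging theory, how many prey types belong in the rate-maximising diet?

Profitabilities (E/h, kJ/s): tube worms 1.64, algal tufts 0.92, barnacles 0.77, amphipods 0.441, small bivalves 0.14. Add prey in this order while the next type's profitability exceeds the intake rate on those already taken.
Rate on top 1: 0.3603. algal tufts: 0.92 > 0.3603 → include.
Rate on top 2: 0.4764. barnacles: 0.77 > 0.4764 → include.
Rate on top 3: 0.5999. amphipods: 0.441 < 0.5999 → exclude; stop.
Optimal diet: tube worms, algal tufts, barnacles — 3 of 5 types.

3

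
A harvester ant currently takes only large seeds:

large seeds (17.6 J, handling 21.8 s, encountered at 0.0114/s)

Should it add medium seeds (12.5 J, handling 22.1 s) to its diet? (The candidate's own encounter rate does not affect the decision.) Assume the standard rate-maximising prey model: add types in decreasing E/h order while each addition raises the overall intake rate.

Yes

On large seeds alone, R = ΣλE/(1+Σλh) = 0.2006/1.249 = 0.1607 J/s.
medium seeds: E/h = 12.5/22.1 = 0.5656 J/s.
Since 0.5656 > R, including medium seeds increases the long-run rate.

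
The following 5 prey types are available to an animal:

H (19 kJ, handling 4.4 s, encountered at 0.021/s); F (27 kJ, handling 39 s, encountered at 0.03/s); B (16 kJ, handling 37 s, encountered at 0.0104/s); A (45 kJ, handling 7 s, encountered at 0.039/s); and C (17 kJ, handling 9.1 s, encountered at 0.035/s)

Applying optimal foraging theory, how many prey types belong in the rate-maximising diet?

3

Rank by E/h (kJ/s): A 6.43, H 4.32, C 1.87, F 0.692, B 0.432. Include each in turn until the next type's E/h falls below the running intake rate.
Rate on top 1: 1.379. H: 4.32 > 1.379 → include.
Rate on top 2: 1.578. C: 1.87 > 1.578 → include.
Rate on top 3: 1.633. F: 0.692 < 1.633 → exclude; stop.
Optimal diet: A, H, C — 3 of 5 types.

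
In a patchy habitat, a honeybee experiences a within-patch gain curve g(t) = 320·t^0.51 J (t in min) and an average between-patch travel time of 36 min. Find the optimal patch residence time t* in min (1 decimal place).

37.5 min

By the marginal value theorem, leave when the instantaneous gain rate g'(t) equals the habitat-wide average g(t)/(T + t).
g'(t) = 0.51·320·t^-0.49. Setting 0.51·320·t^-0.49 = 320·t^0.51/(36+t) gives 0.51(36+t) = t, so 0.49·t = 0.51×36.
t* = 0.51×36/0.49 = 37.47 min.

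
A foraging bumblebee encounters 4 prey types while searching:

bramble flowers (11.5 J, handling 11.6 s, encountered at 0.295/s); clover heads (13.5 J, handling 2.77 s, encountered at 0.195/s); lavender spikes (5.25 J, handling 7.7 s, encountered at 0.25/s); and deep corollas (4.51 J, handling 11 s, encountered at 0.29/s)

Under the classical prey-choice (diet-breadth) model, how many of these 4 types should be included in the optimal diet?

E/h in descending order: clover heads 4.87, bramble flowers 0.991, lavender spikes 0.682, deep corollas 0.41 J/s. The optimal diet is the largest prefix of this list for which every included type satisfies E_i/h_i > R on the types above it.
Rate on top 1: 1.709. bramble flowers: 0.991 < 1.709 → exclude; stop.
Optimal diet: clover heads — 1 of 4 types.

1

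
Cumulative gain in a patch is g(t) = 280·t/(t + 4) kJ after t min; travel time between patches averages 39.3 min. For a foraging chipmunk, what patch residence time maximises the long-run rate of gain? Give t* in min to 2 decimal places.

By the marginal value theorem, leave when the instantaneous gain rate g'(t) equals the habitat-wide average g(t)/(T + t).
g'(t) = 280·4/(t + 4)². Setting 280·4/(t+4)² = 280t/[(t+4)(39.3+t)] gives 4(39.3+t) = t(t+4), so t² = 4×39.3 = 157.2.
t* = √157.2 = 12.54 min.

12.54 min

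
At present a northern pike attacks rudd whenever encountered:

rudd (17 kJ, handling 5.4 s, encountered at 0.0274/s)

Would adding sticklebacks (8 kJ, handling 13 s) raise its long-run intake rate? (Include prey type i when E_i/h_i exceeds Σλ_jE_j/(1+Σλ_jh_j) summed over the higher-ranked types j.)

Yes

On rudd alone, R = ΣλE/(1+Σλh) = 0.4658/1.148 = 0.4058 kJ/s.
sticklebacks: E/h = 8/13 = 0.6154 kJ/s.
0.6154 > 0.4058, so adding sticklebacks raises the average — include it.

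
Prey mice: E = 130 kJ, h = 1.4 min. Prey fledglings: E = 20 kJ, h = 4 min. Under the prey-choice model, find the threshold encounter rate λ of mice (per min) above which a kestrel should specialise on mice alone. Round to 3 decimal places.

0.041 per min

At the threshold, the rate on mice alone equals the profitability of fledglings: λ·130/(1 + λ·1.4) = 20/4 = 5.
Rearranging, λ(130 − 5×1.4) = 5, so λ = 5/123 = 0.04065 per min.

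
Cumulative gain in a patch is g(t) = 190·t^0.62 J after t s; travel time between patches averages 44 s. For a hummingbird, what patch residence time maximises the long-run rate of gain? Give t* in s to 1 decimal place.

71.8 s

By the marginal value theorem, leave when the instantaneous gain rate g'(t) equals the habitat-wide average g(t)/(T + t).
g'(t) = 0.62·190·t^-0.38. Setting 0.62·190·t^-0.38 = 190·t^0.62/(44+t) gives 0.62(44+t) = t, so 0.38·t = 0.62×44.
t* = 0.62×44/0.38 = 71.79 s.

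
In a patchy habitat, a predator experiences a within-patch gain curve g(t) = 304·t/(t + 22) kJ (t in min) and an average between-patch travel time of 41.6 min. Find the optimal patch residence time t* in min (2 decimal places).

Optimal t* satisfies g'(t*) = g(t*)/(T + t*).
g'(t) = 304·22/(t + 22)². Setting 304·22/(t+22)² = 304t/[(t+22)(41.6+t)] gives 22(41.6+t) = t(t+22), so t² = 22×41.6 = 915.2.
t* = √915.2 = 30.25 min.

30.25 min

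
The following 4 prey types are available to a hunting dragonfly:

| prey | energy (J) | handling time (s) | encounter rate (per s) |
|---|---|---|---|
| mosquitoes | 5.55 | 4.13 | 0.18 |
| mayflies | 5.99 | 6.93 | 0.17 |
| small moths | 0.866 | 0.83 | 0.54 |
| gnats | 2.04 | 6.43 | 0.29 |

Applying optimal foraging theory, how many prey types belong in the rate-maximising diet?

E/h in descending order: mosquitoes 1.34, small moths 1.04, mayflies 0.864, gnats 0.317 J/s. The optimal diet is the largest prefix of this list for which every included type satisfies E_i/h_i > R on the types above it.
Rate on top 1: 0.573. small moths: 1.04 > 0.573 → include.
Rate on top 2: 0.6692. mayflies: 0.864 > 0.6692 → include.
Rate on top 3: 0.7374. gnats: 0.317 < 0.7374 → exclude; stop.
Optimal diet: mosquitoes, small moths, mayflies — 3 of 4 types.

3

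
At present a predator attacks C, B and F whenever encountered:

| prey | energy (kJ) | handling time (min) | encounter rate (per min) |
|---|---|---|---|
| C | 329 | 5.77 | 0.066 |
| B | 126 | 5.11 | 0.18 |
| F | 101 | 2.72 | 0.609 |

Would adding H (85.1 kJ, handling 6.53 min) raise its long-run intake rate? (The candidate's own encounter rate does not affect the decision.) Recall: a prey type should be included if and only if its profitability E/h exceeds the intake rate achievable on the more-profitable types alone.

On C, B and F alone, R = ΣλE/(1+Σλh) = 105.9/3.957 = 26.76 kJ/min.
Profitability of H: 85.1/6.53 = 13.03 kJ/min.
13.03 < 26.76, so adding H would lower the average — exclude it.

No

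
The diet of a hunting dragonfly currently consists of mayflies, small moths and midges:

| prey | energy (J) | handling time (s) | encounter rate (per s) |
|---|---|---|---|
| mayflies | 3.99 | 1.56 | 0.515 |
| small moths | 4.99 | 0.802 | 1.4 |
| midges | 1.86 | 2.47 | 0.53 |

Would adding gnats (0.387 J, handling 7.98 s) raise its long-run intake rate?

On mayflies, small moths and midges alone, R = ΣλE/(1+Σλh) = 10.03/4.235 = 2.367 J/s.
gnats: E/h = 0.387/7.98 = 0.0485 J/s.
0.0485 < 2.367, so adding gnats would lower the average — exclude it.

No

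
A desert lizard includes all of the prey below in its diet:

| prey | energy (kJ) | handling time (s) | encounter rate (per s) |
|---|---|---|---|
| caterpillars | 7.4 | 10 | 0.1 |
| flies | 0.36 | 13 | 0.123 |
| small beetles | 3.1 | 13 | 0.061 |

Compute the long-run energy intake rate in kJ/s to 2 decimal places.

R = Σλ_iE_i / (1 + Σλ_ih_i)
Numerator: 0.1×7.4 + 0.123×0.36 + 0.061×3.1 = 0.9734
Denominator: 1 + 0.1×10 + 0.123×13 + 0.061×13 = 4.392
R = 0.9734/4.392 = 0.2216 kJ/s

0.22 kJ/s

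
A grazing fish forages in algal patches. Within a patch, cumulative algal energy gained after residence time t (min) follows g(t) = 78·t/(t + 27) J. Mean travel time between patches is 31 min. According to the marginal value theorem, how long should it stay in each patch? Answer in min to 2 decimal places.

28.93 min

By the marginal value theorem, leave when the instantaneous gain rate g'(t) equals the habitat-wide average g(t)/(T + t).
g'(t) = 78·27/(t + 27)². Setting 78·27/(t+27)² = 78t/[(t+27)(31+t)] gives 27(31+t) = t(t+27), so t² = 27×31 = 837.
t* = √837 = 28.93 min.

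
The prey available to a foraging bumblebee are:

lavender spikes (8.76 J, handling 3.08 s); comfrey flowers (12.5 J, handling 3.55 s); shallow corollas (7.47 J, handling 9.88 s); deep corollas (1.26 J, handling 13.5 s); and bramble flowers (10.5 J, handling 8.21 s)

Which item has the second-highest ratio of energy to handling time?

Profitability E/h (J/s): lavender spikes = 8.76/3.08 = 2.84, comfrey flowers = 12.5/3.55 = 3.52, shallow corollas = 7.47/9.88 = 0.756, deep corollas = 1.26/13.5 = 0.0933, bramble flowers = 10.5/8.21 = 1.28.
Ranked: comfrey flowers > lavender spikes > bramble flowers > shallow corollas > deep corollas.

lavender spikes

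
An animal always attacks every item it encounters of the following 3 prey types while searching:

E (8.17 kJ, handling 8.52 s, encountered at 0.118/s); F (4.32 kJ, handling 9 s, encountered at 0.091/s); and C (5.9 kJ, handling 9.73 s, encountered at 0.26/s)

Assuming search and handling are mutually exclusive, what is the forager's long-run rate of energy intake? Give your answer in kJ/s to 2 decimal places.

R = (0.118×8.17 + 0.091×4.32 + 0.26×5.9) / (1 + 0.118×8.52 + 0.091×9 + 0.26×9.73) = 2.891/5.354 = 0.54 kJ/s.

0.54 kJ/s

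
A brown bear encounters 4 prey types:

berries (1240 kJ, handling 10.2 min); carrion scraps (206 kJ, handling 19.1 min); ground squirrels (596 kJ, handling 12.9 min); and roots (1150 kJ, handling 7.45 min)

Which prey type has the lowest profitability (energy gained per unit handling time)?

carrion scraps

Profitability E/h (kJ/min): berries = 1240/10.2 = 122, carrion scraps = 206/19.1 = 10.8, ground squirrels = 596/12.9 = 46.2, roots = 1150/7.45 = 154.
Ranked: roots > berries > ground squirrels > carrion scraps.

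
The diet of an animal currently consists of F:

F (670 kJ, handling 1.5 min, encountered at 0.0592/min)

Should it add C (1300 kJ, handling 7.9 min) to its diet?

Current rate: (0.0592×670)/(1 + 0.0592×1.5) = 36.43 kJ/min.
C: E/h = 1300/7.9 = 164.6 kJ/min.
Since 164.6 > R, including C increases the long-run rate.

Yes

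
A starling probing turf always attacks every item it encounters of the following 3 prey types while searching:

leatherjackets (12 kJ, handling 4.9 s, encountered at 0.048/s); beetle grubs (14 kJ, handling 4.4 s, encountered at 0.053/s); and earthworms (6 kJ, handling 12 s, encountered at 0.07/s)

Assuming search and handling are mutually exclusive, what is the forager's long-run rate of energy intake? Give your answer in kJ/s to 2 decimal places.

R = (0.048×12 + 0.053×14 + 0.07×6) / (1 + 0.048×4.9 + 0.053×4.4 + 0.07×12) = 1.738/2.308 = 0.7529 kJ/s.

0.75 kJ/s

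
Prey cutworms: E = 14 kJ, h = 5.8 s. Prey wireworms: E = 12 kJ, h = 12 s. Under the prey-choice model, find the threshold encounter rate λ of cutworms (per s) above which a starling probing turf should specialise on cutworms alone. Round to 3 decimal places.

At the threshold, the rate on cutworms alone equals the profitability of wireworms: λ·14/(1 + λ·5.8) = 12/12 = 1.
Rearranging, λ(14 − 1×5.8) = 1, so λ = 1/8.2 = 0.122 per s.

0.122 per s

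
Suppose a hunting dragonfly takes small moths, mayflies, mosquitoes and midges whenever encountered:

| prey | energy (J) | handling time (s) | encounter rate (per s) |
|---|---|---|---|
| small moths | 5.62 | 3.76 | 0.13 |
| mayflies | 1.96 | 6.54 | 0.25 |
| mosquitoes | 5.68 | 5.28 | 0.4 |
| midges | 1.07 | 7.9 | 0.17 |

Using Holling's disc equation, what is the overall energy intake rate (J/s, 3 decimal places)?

0.559 J/s

R = Σλ_iE_i / (1 + Σλ_ih_i)
Numerator: 0.13×5.62 + 0.25×1.96 + 0.4×5.68 + 0.17×1.07 = 3.674
Denominator: 1 + 0.13×3.76 + 0.25×6.54 + 0.4×5.28 + 0.17×7.9 = 6.579
R = 3.674/6.579 = 0.5585 J/s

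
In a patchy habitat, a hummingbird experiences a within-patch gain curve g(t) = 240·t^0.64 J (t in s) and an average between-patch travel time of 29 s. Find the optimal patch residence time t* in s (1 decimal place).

51.6 s

Optimal t* satisfies g'(t*) = g(t*)/(T + t*).
g'(t) = 0.64·240·t^-0.36. Setting 0.64·240·t^-0.36 = 240·t^0.64/(29+t) gives 0.64(29+t) = t, so 0.36·t = 0.64×29.
t* = 0.64×29/0.36 = 51.56 s.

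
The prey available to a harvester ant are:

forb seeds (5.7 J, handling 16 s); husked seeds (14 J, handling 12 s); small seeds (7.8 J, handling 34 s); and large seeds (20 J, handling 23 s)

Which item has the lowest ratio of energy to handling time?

Profitability E/h (J/s): forb seeds = 5.7/16 = 0.356, husked seeds = 14/12 = 1.17, small seeds = 7.8/34 = 0.229, large seeds = 20/23 = 0.87.
Ranked: husked seeds > large seeds > forb seeds > small seeds.

small seeds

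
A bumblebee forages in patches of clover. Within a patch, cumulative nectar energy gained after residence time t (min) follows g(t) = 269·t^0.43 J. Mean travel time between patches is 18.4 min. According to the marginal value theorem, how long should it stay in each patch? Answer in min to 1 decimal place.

By the marginal value theorem, leave when the instantaneous gain rate g'(t) equals the habitat-wide average g(t)/(T + t).
g'(t) = 0.43·269·t^-0.57. Setting 0.43·269·t^-0.57 = 269·t^0.43/(18.4+t) gives 0.43(18.4+t) = t, so 0.57·t = 0.43×18.4.
t* = 0.43×18.4/0.57 = 13.88 min.

13.9 min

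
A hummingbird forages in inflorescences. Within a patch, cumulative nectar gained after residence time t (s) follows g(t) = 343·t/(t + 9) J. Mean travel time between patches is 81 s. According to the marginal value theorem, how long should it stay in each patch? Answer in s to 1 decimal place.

27.0 s

By the marginal value theorem, leave when the instantaneous gain rate g'(t) equals the habitat-wide average g(t)/(T + t).
g'(t) = 343·9/(t + 9)². Setting 343·9/(t+9)² = 343t/[(t+9)(81+t)] gives 9(81+t) = t(t+9), so t² = 9×81 = 729.
t* = √729 = 27 s.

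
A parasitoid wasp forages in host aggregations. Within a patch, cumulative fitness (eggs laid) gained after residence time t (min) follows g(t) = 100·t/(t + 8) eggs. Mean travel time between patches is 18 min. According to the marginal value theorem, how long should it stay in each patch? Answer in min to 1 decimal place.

Maximise g(t)/(T+t): set derivative to zero → g'(t)(T+t) = g(t).
g'(t) = 100·8/(t + 8)². Setting 100·8/(t+8)² = 100t/[(t+8)(18+t)] gives 8(18+t) = t(t+8), so t² = 8×18 = 144.
t* = √144 = 12 min.

12.0 min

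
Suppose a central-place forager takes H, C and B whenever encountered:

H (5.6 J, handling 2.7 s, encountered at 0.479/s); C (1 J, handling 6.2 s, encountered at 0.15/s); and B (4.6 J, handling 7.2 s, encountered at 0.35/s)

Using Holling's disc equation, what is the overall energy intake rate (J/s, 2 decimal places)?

0.77 J/s

R = (0.479×5.6 + 0.15×1 + 0.35×4.6) / (1 + 0.479×2.7 + 0.15×6.2 + 0.35×7.2) = 4.442/5.743 = 0.7735 J/s.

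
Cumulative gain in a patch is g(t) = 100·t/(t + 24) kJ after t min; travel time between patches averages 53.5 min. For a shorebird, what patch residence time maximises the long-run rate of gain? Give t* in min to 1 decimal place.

35.8 min

By the marginal value theorem, leave when the instantaneous gain rate g'(t) equals the habitat-wide average g(t)/(T + t).
g'(t) = 100·24/(t + 24)². Setting 100·24/(t+24)² = 100t/[(t+24)(53.5+t)] gives 24(53.5+t) = t(t+24), so t² = 24×53.5 = 1284.
t* = √1284 = 35.83 min.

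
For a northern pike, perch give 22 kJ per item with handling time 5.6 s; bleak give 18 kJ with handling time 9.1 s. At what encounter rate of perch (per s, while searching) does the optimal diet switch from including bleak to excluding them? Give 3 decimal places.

0.181 per s

The zero-one rule: include bleak iff E₂/h₂ > λE₁/(1+λh₁). Equality gives the switch point.
λE₁h₂ = E₂ + λE₂h₁ ⇒ λ = E₂/(E₁h₂ − E₂h₁) = 18/(200.2 − 100.8) = 0.1811 per s.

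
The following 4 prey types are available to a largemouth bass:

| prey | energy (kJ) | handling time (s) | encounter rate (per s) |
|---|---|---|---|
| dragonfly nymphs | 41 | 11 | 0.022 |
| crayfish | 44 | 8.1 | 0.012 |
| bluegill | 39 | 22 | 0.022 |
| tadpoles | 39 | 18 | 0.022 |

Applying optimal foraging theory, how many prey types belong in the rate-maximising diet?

4

E/h in descending order: crayfish 5.43, dragonfly nymphs 3.73, tadpoles 2.17, bluegill 1.77 kJ/s. The optimal diet is the largest prefix of this list for which every included type satisfies E_i/h_i > R on the types above it.
Rate on top 1: 0.4812. dragonfly nymphs: 3.73 > 0.4812 → include.
Rate on top 2: 1.068. tadpoles: 2.17 > 1.068 → include.
Rate on top 3: 1.319. bluegill: 1.77 > 1.319 → include.
Optimal diet: crayfish, dragonfly nymphs, tadpoles, bluegill — 4 of 4 types.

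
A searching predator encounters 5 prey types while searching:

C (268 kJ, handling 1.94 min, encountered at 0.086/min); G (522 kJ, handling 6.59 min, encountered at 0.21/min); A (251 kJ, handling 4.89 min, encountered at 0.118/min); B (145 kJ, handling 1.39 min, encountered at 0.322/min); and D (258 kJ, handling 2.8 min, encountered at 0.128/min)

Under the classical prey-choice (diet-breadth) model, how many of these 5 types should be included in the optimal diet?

4

Profitabilities (E/h, kJ/min): C 138, B 104, D 92.1, G 79.2, A 51.3. Add prey in this order while the next type's profitability exceeds the intake rate on those already taken.
Rate on top 1: 19.75. B: 104 > 19.75 → include.
Rate on top 2: 43.2. D: 92.1 > 43.2 → include.
Rate on top 3: 52.09. G: 79.2 > 52.09 → include.
Rate on top 4: 63.27. A: 51.3 < 63.27 → exclude; stop.
Optimal diet: C, B, D, G — 4 of 5 types.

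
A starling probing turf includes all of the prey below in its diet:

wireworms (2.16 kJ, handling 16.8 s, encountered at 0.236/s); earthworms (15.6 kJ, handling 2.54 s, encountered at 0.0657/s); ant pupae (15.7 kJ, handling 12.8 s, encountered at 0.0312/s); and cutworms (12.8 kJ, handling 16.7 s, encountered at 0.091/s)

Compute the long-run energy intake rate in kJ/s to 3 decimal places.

0.452 kJ/s

R = Σλ_iE_i / (1 + Σλ_ih_i)
Numerator: 0.236×2.16 + 0.0657×15.6 + 0.0312×15.7 + 0.091×12.8 = 3.189
Denominator: 1 + 0.236×16.8 + 0.0657×2.54 + 0.0312×12.8 + 0.091×16.7 = 7.051
R = 3.189/7.051 = 0.4523 kJ/s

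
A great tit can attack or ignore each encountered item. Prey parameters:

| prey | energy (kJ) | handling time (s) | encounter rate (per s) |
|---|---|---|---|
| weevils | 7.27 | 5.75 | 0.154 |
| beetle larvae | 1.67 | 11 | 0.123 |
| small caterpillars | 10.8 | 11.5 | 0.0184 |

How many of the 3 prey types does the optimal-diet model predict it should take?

E/h in descending order: weevils 1.26, small caterpillars 0.939, beetle larvae 0.152 kJ/s. The optimal diet is the largest prefix of this list for which every included type satisfies E_i/h_i > R on the types above it.
Rate on top 1: 0.5938. small caterpillars: 0.939 > 0.5938 → include.
Rate on top 2: 0.6286. beetle larvae: 0.152 < 0.6286 → exclude; stop.
Optimal diet: weevils, small caterpillars — 2 of 3 types.

2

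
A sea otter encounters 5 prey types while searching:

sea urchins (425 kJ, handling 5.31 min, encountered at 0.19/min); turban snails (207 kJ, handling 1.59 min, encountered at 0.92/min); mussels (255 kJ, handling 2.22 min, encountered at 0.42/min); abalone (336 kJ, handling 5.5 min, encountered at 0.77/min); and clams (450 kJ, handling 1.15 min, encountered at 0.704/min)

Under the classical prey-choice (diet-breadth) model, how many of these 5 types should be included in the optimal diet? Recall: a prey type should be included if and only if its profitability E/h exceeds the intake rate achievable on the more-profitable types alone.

1

Profitabilities (E/h, kJ/min): clams 391, turban snails 130, mussels 115, sea urchins 80, abalone 61.1. Add prey in this order while the next type's profitability exceeds the intake rate on those already taken.
Rate on top 1: 175.1. turban snails: 130 < 175.1 → exclude; stop.
Optimal diet: clams — 1 of 5 types.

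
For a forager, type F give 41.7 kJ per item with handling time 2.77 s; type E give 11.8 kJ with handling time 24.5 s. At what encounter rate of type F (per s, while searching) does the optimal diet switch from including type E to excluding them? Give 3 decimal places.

0.012 per s

The zero-one rule: include type E iff E₂/h₂ > λE₁/(1+λh₁). Equality gives the switch point.
λE₁h₂ = E₂ + λE₂h₁ ⇒ λ = E₂/(E₁h₂ − E₂h₁) = 11.8/(1022 − 32.69) = 0.01193 per s.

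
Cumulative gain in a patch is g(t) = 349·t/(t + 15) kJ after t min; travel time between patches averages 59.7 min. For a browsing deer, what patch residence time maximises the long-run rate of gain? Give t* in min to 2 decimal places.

Optimal t* satisfies g'(t*) = g(t*)/(T + t*).
g'(t) = 349·15/(t + 15)². Setting 349·15/(t+15)² = 349t/[(t+15)(59.7+t)] gives 15(59.7+t) = t(t+15), so t² = 15×59.7 = 895.5.
t* = √895.5 = 29.92 min.

29.92 min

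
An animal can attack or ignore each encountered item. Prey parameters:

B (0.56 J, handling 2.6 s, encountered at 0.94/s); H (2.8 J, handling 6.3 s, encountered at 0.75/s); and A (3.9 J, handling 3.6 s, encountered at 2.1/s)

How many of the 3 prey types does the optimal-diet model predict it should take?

Rank by E/h (J/s): A 1.08, H 0.444, B 0.215. Include each in turn until the next type's E/h falls below the running intake rate.
Rate on top 1: 0.9568. H: 0.444 < 0.9568 → exclude; stop.
Optimal diet: A — 1 of 3 types.

1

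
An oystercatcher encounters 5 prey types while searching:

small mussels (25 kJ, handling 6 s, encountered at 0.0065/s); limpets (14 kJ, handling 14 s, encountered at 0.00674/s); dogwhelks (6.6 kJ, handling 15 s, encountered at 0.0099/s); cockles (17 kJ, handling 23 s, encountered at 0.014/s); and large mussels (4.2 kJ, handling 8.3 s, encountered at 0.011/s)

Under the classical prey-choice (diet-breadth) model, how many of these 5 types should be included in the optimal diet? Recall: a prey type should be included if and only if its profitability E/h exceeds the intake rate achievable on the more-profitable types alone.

5

Rank by E/h (kJ/s): small mussels 4.17, limpets 1, cockles 0.739, large mussels 0.506, dogwhelks 0.44. Include each in turn until the next type's E/h falls below the running intake rate.
Rate on top 1: 0.1564. limpets: 1 > 0.1564 → include.
Rate on top 2: 0.2266. cockles: 0.739 > 0.2266 → include.
Rate on top 3: 0.34. large mussels: 0.506 > 0.34 → include.
Rate on top 4: 0.3498. dogwhelks: 0.44 > 0.3498 → include.
Optimal diet: small mussels, limpets, cockles, large mussels, dogwhelks — 5 of 5 types.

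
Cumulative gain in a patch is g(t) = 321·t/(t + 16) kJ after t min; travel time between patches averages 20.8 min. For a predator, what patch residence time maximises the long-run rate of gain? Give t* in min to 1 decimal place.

Maximise g(t)/(T+t): set derivative to zero → g'(t)(T+t) = g(t).
g'(t) = 321·16/(t + 16)². Setting 321·16/(t+16)² = 321t/[(t+16)(20.8+t)] gives 16(20.8+t) = t(t+16), so t² = 16×20.8 = 332.8.
t* = √332.8 = 18.24 min.

18.2 min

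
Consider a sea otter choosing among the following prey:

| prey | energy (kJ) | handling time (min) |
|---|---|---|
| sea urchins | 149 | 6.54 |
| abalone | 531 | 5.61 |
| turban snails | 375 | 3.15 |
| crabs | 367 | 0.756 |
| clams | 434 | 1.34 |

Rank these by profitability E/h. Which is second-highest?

Profitability E/h (kJ/min): sea urchins = 149/6.54 = 22.8, abalone = 531/5.61 = 94.7, turban snails = 375/3.15 = 119, crabs = 367/0.756 = 485, clams = 434/1.34 = 324.
Ranked: crabs > clams > turban snails > abalone > sea urchins.

clams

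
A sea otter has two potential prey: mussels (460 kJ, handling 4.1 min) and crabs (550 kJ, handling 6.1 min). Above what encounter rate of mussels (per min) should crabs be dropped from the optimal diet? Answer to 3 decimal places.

0.998 per min

Drop crabs once their profitability E₂/h₂ falls below the rate achievable on mussels alone: E₂/h₂ = λE₁/(1 + λh₁).
Solve for λ: λE₁h₂ = E₂(1 + λh₁) → λ(E₁h₂ − E₂h₁) = E₂ → λ = E₂/(E₁h₂ − E₂h₁).
λ = 550/(460×6.1 − 550×4.1) = 550/551 = 0.9982 per min.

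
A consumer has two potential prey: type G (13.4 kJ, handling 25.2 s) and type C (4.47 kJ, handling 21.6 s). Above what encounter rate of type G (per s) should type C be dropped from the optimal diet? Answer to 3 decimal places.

The zero-one rule: include type C iff E₂/h₂ > λE₁/(1+λh₁). Equality gives the switch point.
λE₁h₂ = E₂ + λE₂h₁ ⇒ λ = E₂/(E₁h₂ − E₂h₁) = 4.47/(289.4 − 112.6) = 0.02528 per s.

0.025 per s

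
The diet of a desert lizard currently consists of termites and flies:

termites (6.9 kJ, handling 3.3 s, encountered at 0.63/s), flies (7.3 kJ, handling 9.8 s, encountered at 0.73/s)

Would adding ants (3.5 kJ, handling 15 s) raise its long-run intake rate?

No

On termites and flies alone, R = ΣλE/(1+Σλh) = 9.676/10.23 = 0.9456 kJ/s.
Profitability of ants: 3.5/15 = 0.2333 kJ/s.
Since 0.2333 < R, time spent handling ants is better spent searching.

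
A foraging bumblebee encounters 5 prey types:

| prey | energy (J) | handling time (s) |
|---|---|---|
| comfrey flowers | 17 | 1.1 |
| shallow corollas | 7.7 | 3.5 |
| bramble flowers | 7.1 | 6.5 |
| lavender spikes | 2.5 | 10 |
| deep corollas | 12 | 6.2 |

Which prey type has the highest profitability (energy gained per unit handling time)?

Profitability E/h (J/s): comfrey flowers = 17/1.1 = 15.5, shallow corollas = 7.7/3.5 = 2.2, bramble flowers = 7.1/6.5 = 1.09, lavender spikes = 2.5/10 = 0.25, deep corollas = 12/6.2 = 1.94.
Ranked: comfrey flowers > shallow corollas > deep corollas > bramble flowers > lavender spikes.

comfrey flowers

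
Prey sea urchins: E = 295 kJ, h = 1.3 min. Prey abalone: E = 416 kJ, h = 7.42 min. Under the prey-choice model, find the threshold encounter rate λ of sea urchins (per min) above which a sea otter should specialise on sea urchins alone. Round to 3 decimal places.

At the threshold, the rate on sea urchins alone equals the profitability of abalone: λ·295/(1 + λ·1.3) = 416/7.42 = 56.06.
Rearranging, λ(295 − 56.06×1.3) = 56.06, so λ = 56.06/222.1 = 0.2524 per min.

0.252 per min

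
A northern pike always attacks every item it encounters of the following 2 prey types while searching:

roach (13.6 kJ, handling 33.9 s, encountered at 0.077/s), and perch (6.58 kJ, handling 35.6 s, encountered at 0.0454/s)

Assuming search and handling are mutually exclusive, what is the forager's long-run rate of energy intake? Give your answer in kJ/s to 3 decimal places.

Energy encountered per unit search time: 0.077×13.6 + 0.0454×6.58 = 1.346 kJ/s.
Handling time per unit search time: 0.077×33.9 + 0.0454×35.6 = 4.227.
Rate = 1.346/(1 + 4.227) = 0.2575 kJ/s.

0.258 kJ/s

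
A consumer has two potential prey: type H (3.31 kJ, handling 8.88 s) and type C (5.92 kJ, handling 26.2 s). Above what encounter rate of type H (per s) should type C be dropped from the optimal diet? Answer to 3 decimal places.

Drop type C once their profitability E₂/h₂ falls below the rate achievable on type H alone: E₂/h₂ = λE₁/(1 + λh₁).
Solve for λ: λE₁h₂ = E₂(1 + λh₁) → λ(E₁h₂ − E₂h₁) = E₂ → λ = E₂/(E₁h₂ − E₂h₁).
λ = 5.92/(3.31×26.2 − 5.92×8.88) = 5.92/34.15 = 0.1733 per s.

0.173 per s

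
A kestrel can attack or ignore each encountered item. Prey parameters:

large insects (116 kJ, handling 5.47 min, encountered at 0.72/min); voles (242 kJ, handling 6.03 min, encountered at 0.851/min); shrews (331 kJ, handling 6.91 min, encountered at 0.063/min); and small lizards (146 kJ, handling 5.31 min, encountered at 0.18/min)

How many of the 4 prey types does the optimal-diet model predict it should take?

Profitabilities (E/h, kJ/min): shrews 47.9, voles 40.1, small lizards 27.5, large insects 21.2. Add prey in this order while the next type's profitability exceeds the intake rate on those already taken.
Rate on top 1: 14.53. voles: 40.1 > 14.53 → include.
Rate on top 2: 34.54. small lizards: 27.5 < 34.54 → exclude; stop.
Optimal diet: shrews, voles — 2 of 4 types.

2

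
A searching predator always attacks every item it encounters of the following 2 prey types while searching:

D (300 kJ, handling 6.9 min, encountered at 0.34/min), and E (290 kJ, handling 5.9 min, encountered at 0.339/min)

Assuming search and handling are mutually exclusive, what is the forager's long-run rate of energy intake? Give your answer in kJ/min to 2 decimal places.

Energy encountered per unit search time: 0.34×300 + 0.339×290 = 200.3 kJ/min.
Handling time per unit search time: 0.34×6.9 + 0.339×5.9 = 4.346.
Rate = 200.3/(1 + 4.346) = 37.47 kJ/min.

37.47 kJ/min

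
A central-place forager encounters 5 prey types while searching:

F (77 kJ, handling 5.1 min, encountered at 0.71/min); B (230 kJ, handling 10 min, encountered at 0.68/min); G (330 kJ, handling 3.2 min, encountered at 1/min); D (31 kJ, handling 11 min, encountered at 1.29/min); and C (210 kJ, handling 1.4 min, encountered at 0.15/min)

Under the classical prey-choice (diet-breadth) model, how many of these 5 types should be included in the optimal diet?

E/h in descending order: C 150, G 103, B 23, F 15.1, D 2.82 kJ/min. The optimal diet is the largest prefix of this list for which every included type satisfies E_i/h_i > R on the types above it.
Rate on top 1: 26.03. G: 103 > 26.03 → include.
Rate on top 2: 81.97. B: 23 < 81.97 → exclude; stop.
Optimal diet: C, G — 2 of 5 types.

2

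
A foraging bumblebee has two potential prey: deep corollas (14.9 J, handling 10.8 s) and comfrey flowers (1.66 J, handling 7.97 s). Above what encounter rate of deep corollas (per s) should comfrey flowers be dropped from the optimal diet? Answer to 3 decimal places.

0.016 per s

The zero-one rule: include comfrey flowers iff E₂/h₂ > λE₁/(1+λh₁). Equality gives the switch point.
λE₁h₂ = E₂ + λE₂h₁ ⇒ λ = E₂/(E₁h₂ − E₂h₁) = 1.66/(118.8 − 17.93) = 0.01646 per s.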